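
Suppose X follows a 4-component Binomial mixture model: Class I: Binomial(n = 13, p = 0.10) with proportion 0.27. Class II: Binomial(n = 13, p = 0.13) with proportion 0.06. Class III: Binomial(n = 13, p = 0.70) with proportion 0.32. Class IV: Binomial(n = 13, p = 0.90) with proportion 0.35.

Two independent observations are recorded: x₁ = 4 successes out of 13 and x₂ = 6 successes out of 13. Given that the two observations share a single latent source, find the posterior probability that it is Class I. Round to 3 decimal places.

P(component k | x) = P(Z=k)·f_k(x) / marginal(x), where marginal(x) = Σ_j P(Z=j)·f_j(x).
Since both observations come from the same component, the likelihood for component k is f_k(x₁)·f_k(x₂).
  f_I = [0.0277006] × [0.000820757] = 2.27354e-05
  f_II = [0.0583113] × [0.00312473] = 0.000182207
  f_III = [0.00337901] × [0.0441524] = 0.000149191
  f_IV = [4.69111e-07] × [9.11953e-05] = 4.27808e-11
Prior × likelihood for each component:
  P(Z=I)·f_I = 0.27 × 2.27354e-05 = 6.13857e-06
  P(Z=II)·f_II = 0.06 × 0.000182207 = 1.09324e-05
  P(Z=III)·f_III = 0.32 × 0.000149191 = 4.77412e-05
  P(Z=IV)·f_IV = 0.35 × 4.27808e-11 = 1.49733e-11
Normaliser: 6.13857e-06 + 1.09324e-05 + 4.77412e-05 + 1.49733e-11 = 6.48123e-05
P(Class I | x₁,x₂) ≈ 0.095

0.095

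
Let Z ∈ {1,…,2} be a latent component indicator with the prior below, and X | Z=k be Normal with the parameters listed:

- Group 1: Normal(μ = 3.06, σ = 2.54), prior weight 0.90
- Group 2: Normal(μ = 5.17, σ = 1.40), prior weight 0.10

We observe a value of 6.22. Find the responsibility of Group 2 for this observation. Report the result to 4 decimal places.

0.2481

By Bayes' theorem, P(k | x) = w_k f_k(x) / Σ_j w_j f_j(x).
Evaluate each component's likelihood at the observed value:
  f_1 = (1/(2.54·√(2π)))·exp(−(6.22−3.06)²/(2·2.54²)) = 0.157064·exp(-0.77389) = 0.0724406
  f_2 = (1/(1.40·√(2π)))·exp(−(6.22−5.17)²/(2·1.40²)) = 0.284959·exp(-0.28125) = 0.215098
Multiply by the mixture weights:
  w_1·f_1 = 0.90 × 0.0724406 = 0.0651966
  w_2·f_2 = 0.10 × 0.215098 = 0.0215098
Normaliser: 0.0651966 + 0.0215098 = 0.0867064
P(Group 2 | 6.22) ≈ 0.2481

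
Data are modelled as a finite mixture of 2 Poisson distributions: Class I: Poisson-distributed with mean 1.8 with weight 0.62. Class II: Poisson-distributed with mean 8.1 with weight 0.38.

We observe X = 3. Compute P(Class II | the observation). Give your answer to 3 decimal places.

0.093

Posterior ∝ prior × likelihood, so P(k | x) ∝ w_k f_k(x); normalise over all components.
Poisson probabilities:
  f_I = e^(−1.8)·1.8^3/3! = 0.160671
  f_II = e^(−8.1)·8.1^3/3! = 0.0268855
Weight by the priors:
  w_I·f_I = 0.62 × 0.160671 = 0.0996157
  w_II·f_II = 0.38 × 0.0268855 = 0.0102165
Marginal: 0.0996157 + 0.0102165 = 0.109832
So the posterior for Class II is 0.0102165 / 0.109832 ≈ 0.093.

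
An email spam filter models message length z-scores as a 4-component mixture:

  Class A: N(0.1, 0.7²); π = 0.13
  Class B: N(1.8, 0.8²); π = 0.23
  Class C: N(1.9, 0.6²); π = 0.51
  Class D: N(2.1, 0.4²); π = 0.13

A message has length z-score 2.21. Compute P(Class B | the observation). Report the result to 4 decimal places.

0.1923

Apply Bayes' rule: the posterior for each component is proportional to its prior times its likelihood at x.
Normal densities:
  p_A = (1/(0.7·√(2π)))·exp(−(2.21−0.1)²/(2·0.7²)) = 0.569918·exp(-4.54296) = 0.00606499
  p_B = (1/(0.8·√(2π)))·exp(−(2.21−1.8)²/(2·0.8²)) = 0.498678·exp(-0.13133) = 0.437306
  p_C = (1/(0.6·√(2π)))·exp(−(2.21−1.9)²/(2·0.6²)) = 0.664904·exp(-0.13347) = 0.581825
  p_D = (1/(0.4·√(2π)))·exp(−(2.21−2.1)²/(2·0.4²)) = 0.997356·exp(-0.03781) = 0.960347
Prior × likelihood for each component:
  P(Z=A)·p_A = 0.13 × 0.00606499 = 0.000788448
  P(Z=B)·p_B = 0.23 × 0.437306 = 0.10058
  P(Z=C)·p_C = 0.51 × 0.581825 = 0.296731
  P(Z=D)·p_D = 0.13 × 0.960347 = 0.124845
Marginal: 0.000788448 + 0.10058 + 0.296731 + 0.124845 = 0.522945
Responsibility of Class B: 0.10058 / 0.522945 ≈ 0.1923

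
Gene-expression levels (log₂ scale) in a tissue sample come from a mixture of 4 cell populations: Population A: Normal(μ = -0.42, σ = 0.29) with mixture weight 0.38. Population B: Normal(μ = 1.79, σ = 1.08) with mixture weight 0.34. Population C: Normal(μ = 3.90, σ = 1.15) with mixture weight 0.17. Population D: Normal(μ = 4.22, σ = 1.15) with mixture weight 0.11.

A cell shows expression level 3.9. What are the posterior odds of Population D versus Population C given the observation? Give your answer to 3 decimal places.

0.622

Posterior odds = (w_i f_i(x)) / (w_j f_j(x)); the normalising sum cancels.
Component likelihoods at x = 3.9:
  p_A = (1/(0.29·√(2π)))·exp(−(3.9−-0.42)²/(2·0.29²)) = 1.375663·exp(-110.95363) = 8.95291e-49
  p_B = (1/(1.08·√(2π)))·exp(−(3.9−1.79)²/(2·1.08²)) = 0.369391·exp(-1.90848) = 0.0547828
  p_C = (1/(1.15·√(2π)))·exp(−(3.9−3.90)²/(2·1.15²)) = 0.346906·exp(-0.00000) = 0.346906
  p_D = (1/(1.15·√(2π)))·exp(−(3.9−4.22)²/(2·1.15²)) = 0.346906·exp(-0.03871) = 0.333733
0.0367106 / 0.0589741 ≈ 0.622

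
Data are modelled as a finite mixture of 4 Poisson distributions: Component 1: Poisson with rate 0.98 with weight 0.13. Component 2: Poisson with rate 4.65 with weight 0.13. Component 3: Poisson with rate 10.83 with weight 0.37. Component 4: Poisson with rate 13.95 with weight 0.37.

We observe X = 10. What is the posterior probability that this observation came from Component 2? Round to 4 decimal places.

0.0227

Apply Bayes' rule: the posterior for each component is proportional to its prior times its likelihood at x.
Poisson probabilities:
  L_1 = e^(−0.98)·0.98^10/10! = 8.45063e-08
  L_2 = e^(−4.65)·4.65^10/10! = 0.0124537
  L_3 = e^(−10.83)·10.83^10/10! = 0.121091
  L_4 = e^(−13.95)·13.95^10/10! = 0.0672312
Prior × likelihood for each component:
  w_1·L_1 = 0.13 × 8.45063e-08 = 1.09858e-08
  w_2·L_2 = 0.13 × 0.0124537 = 0.00161898
  w_3·L_3 = 0.37 × 0.121091 = 0.0448037
  w_4·L_4 = 0.37 × 0.0672312 = 0.0248756
Sum: 1.09858e-08 + 0.00161898 + 0.0448037 + 0.0248756 = 0.0712983
Responsibility of Component 2: 0.00161898 / 0.0712983 ≈ 0.0227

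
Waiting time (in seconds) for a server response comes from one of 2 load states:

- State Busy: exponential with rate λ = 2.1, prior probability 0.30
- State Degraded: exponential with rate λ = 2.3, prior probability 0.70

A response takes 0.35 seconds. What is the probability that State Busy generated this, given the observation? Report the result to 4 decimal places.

The responsibility of component k is P(Z=k) f_k(x) divided by Σ_j P(Z=j) f_j(x).
Evaluate each component's likelihood at the observed value:
  p_Busy = 1.00696
  p_Degraded = 1.0283
Prior × likelihood for each component:
  P(Z=Busy)·p_Busy = 0.30 × 1.00696 = 0.302088
  P(Z=Degraded)·p_Degraded = 0.70 × 1.0283 = 0.719812
Denominator: 0.302088 + 0.719812 = 1.0219
Responsibility of State Busy: 0.302088 / 1.0219 ≈ 0.2956

0.2956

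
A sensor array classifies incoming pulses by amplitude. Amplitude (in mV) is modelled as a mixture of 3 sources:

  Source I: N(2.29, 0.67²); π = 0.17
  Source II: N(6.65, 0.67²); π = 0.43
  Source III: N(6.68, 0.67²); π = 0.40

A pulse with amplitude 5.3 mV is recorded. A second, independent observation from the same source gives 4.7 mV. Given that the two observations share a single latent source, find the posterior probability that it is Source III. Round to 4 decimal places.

0.4268

Apply Bayes' rule: the posterior for each component is proportional to its prior times its likelihood at x.
Since both observations come from the same component, the likelihood for component k is f_k(x₁)·f_k(x₂).
  p_I = [(1/(0.67·√(2π)))·exp(−(5.3−2.29)²/(2·0.67²)) = 0.595436·exp(-10.09145) = 2.46704e-05] × [0.00092315] = 2.27745e-08
  p_II = [(1/(0.67·√(2π)))·exp(−(5.3−6.65)²/(2·0.67²)) = 0.595436·exp(-2.02996) = 0.0782049] × [0.00861876] = 0.000674029
  p_III = [(1/(0.67·√(2π)))·exp(−(5.3−6.68)²/(2·0.67²)) = 0.595436·exp(-2.12119) = 0.0713865] × [0.0075581] = 0.000539547
Weight by the priors:
  w_I·p_I = 0.17 × 2.27745e-08 = 3.87166e-09
  w_II·p_II = 0.43 × 0.000674029 = 0.000289833
  w_III·p_III = 0.40 × 0.000539547 = 0.000215819
Marginal: 3.87166e-09 + 0.000289833 + 0.000215819 = 0.000505655
P(Source III | x₁,x₂) ≈ 0.4268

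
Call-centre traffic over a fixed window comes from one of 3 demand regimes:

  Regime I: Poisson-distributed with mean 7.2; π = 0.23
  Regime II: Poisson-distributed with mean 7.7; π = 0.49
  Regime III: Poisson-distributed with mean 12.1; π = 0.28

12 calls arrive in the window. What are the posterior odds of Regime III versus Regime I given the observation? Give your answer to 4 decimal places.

Posterior odds = (π_i f_i(x)) / (π_j f_j(x)); the normalising sum cancels.
Evaluate each component's likelihood at the observed value:
  p_I = e^(−7.2)·7.2^12/12! = 0.0302505
  p_II = e^(−7.7)·7.7^12/12! = 0.0410662
  p_III = e^(−12.1)·12.1^12/12! = 0.114321
Odds = (0.28/0.23) × (0.114321/0.0302505) = 1.21739 × 3.77913 ≈ 4.6007

4.6007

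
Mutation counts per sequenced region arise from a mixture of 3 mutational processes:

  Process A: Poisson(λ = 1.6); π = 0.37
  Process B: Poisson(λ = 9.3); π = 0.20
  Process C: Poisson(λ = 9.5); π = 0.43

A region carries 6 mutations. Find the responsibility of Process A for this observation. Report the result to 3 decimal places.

Apply Bayes' rule: the posterior for each component is proportional to its prior times its likelihood at x.
Evaluate each component's likelihood at the observed value:
  p_A = 0.00470453
  p_B = 0.0821536
  p_C = 0.0764208
Weight by the priors:
  π_A·p_A = 0.37 × 0.00470453 = 0.00174068
  π_B·p_B = 0.20 × 0.0821536 = 0.0164307
  π_C·p_C = 0.43 × 0.0764208 = 0.0328609
Sum: 0.00174068 + 0.0164307 + 0.0328609 = 0.0510323
Responsibility of Process A: 0.00174068 / 0.0510323 ≈ 0.034

0.034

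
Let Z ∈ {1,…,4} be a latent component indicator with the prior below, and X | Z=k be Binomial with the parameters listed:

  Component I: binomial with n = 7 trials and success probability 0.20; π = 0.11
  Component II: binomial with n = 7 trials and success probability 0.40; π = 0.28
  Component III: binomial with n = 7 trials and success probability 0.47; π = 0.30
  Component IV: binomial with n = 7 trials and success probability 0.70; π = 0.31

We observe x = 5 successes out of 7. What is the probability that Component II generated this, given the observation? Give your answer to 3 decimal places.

Apply Bayes' rule: the posterior for each component is proportional to its prior times its likelihood at x.
Evaluate each component's likelihood at the observed value:
  p_I = 0.0043008
  p_II = 0.0774144
  p_III = 0.135288
  p_IV = 0.317652
Multiply by the mixture weights:
  P(Z=I)·p_I = 0.11 × 0.0043008 = 0.000473088
  P(Z=II)·p_II = 0.28 × 0.0774144 = 0.021676
  P(Z=III)·p_III = 0.30 × 0.135288 = 0.0405865
  P(Z=IV)·p_IV = 0.31 × 0.317652 = 0.0984722
Evidence: 0.000473088 + 0.021676 + 0.0405865 + 0.0984722 = 0.161208
So the posterior for Component II is 0.021676 / 0.161208 ≈ 0.134.

0.134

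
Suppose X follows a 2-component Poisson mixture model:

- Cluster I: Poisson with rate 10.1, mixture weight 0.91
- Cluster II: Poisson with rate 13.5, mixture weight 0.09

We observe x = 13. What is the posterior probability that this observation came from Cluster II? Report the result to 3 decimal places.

By Bayes' theorem, P(k | x) = P(Z=k) f_k(x) / Σ_j P(Z=j) f_j(x).
Poisson probabilities:
  L_I = e^(−10.1)·10.1^13/13! = 0.0750798
  L_II = e^(−13.5)·13.5^13/13! = 0.108914
Unnormalised posteriors:
  P(Z=I)·L_I = 0.91 × 0.0750798 = 0.0683226
  P(Z=II)·L_II = 0.09 × 0.108914 = 0.00980225
Sum: 0.0683226 + 0.00980225 = 0.0781249
So the posterior for Cluster II is 0.00980225 / 0.0781249 ≈ 0.125.

0.125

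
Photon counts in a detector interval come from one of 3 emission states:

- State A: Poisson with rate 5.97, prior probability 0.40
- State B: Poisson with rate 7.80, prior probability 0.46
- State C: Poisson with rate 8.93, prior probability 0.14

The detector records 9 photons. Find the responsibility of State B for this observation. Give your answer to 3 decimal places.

Apply Bayes' rule: the posterior for each component is proportional to its prior times its likelihood at x.
Component likelihoods at x = 9 photons:
  L_A = e^(−5.97)·5.97^9/9! = 0.067806
  L_B = e^(−7.80)·7.80^9/9! = 0.120668
  L_C = e^(−8.93)·8.93^9/9! = 0.13172
Multiply by the mixture weights:
  w_A·L_A = 0.40 × 0.067806 = 0.0271224
  w_B·L_B = 0.46 × 0.120668 = 0.0555072
  w_C·L_C = 0.14 × 0.13172 = 0.0184407
Marginal: 0.0271224 + 0.0555072 + 0.0184407 = 0.10107
P(State B | the observation) = 0.0555072 / 0.10107 ≈ 0.549

0.549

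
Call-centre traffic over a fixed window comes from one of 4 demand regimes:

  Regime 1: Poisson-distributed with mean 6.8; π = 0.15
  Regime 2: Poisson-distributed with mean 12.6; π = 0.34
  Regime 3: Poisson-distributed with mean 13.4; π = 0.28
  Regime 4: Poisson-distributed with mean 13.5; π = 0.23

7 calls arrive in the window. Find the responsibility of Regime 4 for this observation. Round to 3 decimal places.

Apply Bayes' rule: the posterior for each component is proportional to its prior times its likelihood at x.
Component likelihoods at x = 7 calls:
  f_1 = e^(−6.8)·6.8^7/7! = 0.148569
  f_2 = e^(−12.6)·12.6^7/7! = 0.0337328
  f_3 = e^(−13.4)·13.4^7/7! = 0.0233215
  f_4 = e^(−13.5)·13.5^7/7! = 0.0222295
Prior × likelihood for each component:
  π_1·f_1 = 0.15 × 0.148569 = 0.0222854
  π_2·f_2 = 0.34 × 0.0337328 = 0.0114692
  π_3·f_3 = 0.28 × 0.0233215 = 0.00653003
  π_4·f_4 = 0.23 × 0.0222295 = 0.00511279
Normaliser: 0.0222854 + 0.0114692 + 0.00653003 + 0.00511279 = 0.0453974
Responsibility of Regime 4: 0.00511279 / 0.0453974 ≈ 0.113

0.113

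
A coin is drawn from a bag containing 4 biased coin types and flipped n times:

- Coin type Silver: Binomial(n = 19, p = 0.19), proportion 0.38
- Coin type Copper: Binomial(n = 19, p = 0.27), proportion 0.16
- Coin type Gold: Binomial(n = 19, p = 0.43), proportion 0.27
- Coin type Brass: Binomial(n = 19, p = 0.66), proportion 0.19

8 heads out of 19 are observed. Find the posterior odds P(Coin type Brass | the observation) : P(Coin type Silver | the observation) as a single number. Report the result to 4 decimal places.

0.7555

Only the two components matter; the odds are (P(Z=i) f_i(x)) / (P(Z=j) f_j(x)).
Component likelihoods at x = 8 heads out of 19:
  p_Silver = C(19,8)·0.19^8·0.81^11 = 75582·1.69836e-06·0.0984771 = 0.012641
  p_Copper = C(19,8)·0.27^8·0.73^11 = 75582·2.8243e-05·0.0313727 = 0.0669699
  p_Gold = C(19,8)·0.43^8·0.57^11 = 75582·0.00116882·0.00206359 = 0.182301
  p_Brass = C(19,8)·0.66^8·0.34^11 = 75582·0.0360041·7.01888e-06 = 0.0191002
0.00362904 / 0.00480359 ≈ 0.7555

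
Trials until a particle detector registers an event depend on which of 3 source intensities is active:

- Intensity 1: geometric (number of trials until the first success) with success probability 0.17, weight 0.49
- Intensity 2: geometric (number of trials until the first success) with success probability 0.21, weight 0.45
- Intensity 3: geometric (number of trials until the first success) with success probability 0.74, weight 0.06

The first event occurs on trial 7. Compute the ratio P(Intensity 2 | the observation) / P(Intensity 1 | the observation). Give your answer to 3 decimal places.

0.843

Only the two components matter; the odds are (P(Z=i) f_i(x)) / (P(Z=j) f_j(x)).
Component likelihoods at x = 7:
  f_1 = 0.17·(1−0.17)^6 = 0.17·0.32694 = 0.0555799
  f_2 = 0.21·(1−0.21)^6 = 0.21·0.243087 = 0.0510484
  f_3 = 0.74·(1−0.74)^6 = 0.74·0.000308916 = 0.000228598
0.0229718 / 0.0272341 ≈ 0.843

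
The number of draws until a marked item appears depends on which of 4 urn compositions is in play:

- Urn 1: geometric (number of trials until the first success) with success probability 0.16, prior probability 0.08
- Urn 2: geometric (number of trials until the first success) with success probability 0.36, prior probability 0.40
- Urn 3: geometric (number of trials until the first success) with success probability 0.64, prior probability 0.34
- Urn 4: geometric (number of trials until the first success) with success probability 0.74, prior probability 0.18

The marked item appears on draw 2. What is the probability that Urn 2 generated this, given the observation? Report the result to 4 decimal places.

0.4269

Apply Bayes' rule: the posterior for each component is proportional to its prior times its likelihood at x.
Geometric probabilities:
  L_1 = 0.16·(1−0.16)^1 = 0.16·0.84 = 0.1344
  L_2 = 0.36·(1−0.36)^1 = 0.36·0.64 = 0.2304
  L_3 = 0.64·(1−0.64)^1 = 0.64·0.36 = 0.2304
  L_4 = 0.74·(1−0.74)^1 = 0.74·0.26 = 0.1924
Prior × likelihood for each component:
  π_1·L_1 = 0.08 × 0.1344 = 0.010752
  π_2·L_2 = 0.40 × 0.2304 = 0.09216
  π_3·L_3 = 0.34 × 0.2304 = 0.078336
  π_4·L_4 = 0.18 × 0.1924 = 0.034632
Sum: 0.010752 + 0.09216 + 0.078336 + 0.034632 = 0.21588
P(Urn 2 | data) = 0.09216 / 0.21588 ≈ 0.4269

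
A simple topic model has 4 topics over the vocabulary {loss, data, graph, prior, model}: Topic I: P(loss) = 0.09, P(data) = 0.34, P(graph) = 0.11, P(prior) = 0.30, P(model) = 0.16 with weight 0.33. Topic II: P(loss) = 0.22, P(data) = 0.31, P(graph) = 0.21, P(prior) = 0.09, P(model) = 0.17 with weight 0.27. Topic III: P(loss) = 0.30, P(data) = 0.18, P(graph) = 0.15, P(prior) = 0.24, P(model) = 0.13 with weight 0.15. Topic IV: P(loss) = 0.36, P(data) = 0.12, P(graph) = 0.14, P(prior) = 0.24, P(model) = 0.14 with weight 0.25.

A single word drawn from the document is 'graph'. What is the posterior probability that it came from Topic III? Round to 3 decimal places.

0.150

P(component k | x) = w_k·f_k(x) / marginal(x), where marginal(x) = Σ_j w_j·f_j(x).
Categorical probabilities:
  L_I = P(graph | comp) = 0.11
  L_II = P(graph | comp) = 0.21
  L_III = P(graph | comp) = 0.15
  L_IV = P(graph | comp) = 0.14
Weight by the priors:
  w_I·L_I = 0.33 × 0.11 = 0.0363
  w_II·L_II = 0.27 × 0.21 = 0.0567
  w_III·L_III = 0.15 × 0.15 = 0.0225
  w_IV·L_IV = 0.25 × 0.14 = 0.035
Sum: 0.0363 + 0.0567 + 0.0225 + 0.035 = 0.1505
So the posterior for Topic III is 0.0225 / 0.1505 ≈ 0.150.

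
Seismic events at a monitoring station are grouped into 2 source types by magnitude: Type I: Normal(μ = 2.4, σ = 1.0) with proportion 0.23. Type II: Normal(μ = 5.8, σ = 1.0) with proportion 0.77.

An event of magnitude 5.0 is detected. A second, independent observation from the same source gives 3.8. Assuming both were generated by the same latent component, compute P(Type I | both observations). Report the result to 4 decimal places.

Apply Bayes' rule: the posterior for each component is proportional to its prior times its likelihood at x.
Since both observations come from the same component, the likelihood for component k is f_k(x₁)·f_k(x₂).
  L_I = [0.013583] × [0.149727] = 0.00203374
  L_II = [0.289692] × [0.053991] = 0.0156407
Prior × likelihood for each component:
  w_I·L_I = 0.23 × 0.00203374 = 0.000467761
  w_II·L_II = 0.77 × 0.0156407 = 0.0120434
Marginal: 0.000467761 + 0.0120434 = 0.0125111
P(Type I | x) = 0.000467761 / 0.0125111 ≈ 0.0374

0.0374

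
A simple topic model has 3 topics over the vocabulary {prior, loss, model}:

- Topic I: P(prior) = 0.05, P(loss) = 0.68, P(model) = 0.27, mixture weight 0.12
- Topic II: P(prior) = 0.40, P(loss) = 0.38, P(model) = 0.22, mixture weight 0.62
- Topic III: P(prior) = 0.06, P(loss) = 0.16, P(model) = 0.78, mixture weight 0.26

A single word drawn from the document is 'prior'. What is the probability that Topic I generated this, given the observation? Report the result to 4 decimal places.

Posterior ∝ prior × likelihood, so P(k | x) ∝ π_k f_k(x); normalise over all components.
Categorical probabilities:
  L_I = 0.05
  L_II = 0.4
  L_III = 0.06
Unnormalised posteriors:
  π_I·L_I = 0.12 × 0.05 = 0.006
  π_II·L_II = 0.62 × 0.4 = 0.248
  π_III·L_III = 0.26 × 0.06 = 0.0156
Sum: 0.006 + 0.248 + 0.0156 = 0.2696
Responsibility of Topic I: 0.006 / 0.2696 ≈ 0.0223

0.0223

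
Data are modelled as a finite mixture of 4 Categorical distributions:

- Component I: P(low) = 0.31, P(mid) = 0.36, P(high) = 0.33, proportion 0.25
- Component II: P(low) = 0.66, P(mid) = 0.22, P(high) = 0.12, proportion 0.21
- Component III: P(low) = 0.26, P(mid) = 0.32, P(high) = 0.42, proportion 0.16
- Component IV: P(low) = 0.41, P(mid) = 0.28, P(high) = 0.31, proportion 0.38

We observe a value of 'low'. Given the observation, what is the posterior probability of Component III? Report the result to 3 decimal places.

0.101

P(component k | x) = π_k·f_k(x) / marginal(x), where marginal(x) = Σ_j π_j·f_j(x).
Evaluate each component's likelihood at the observed value:
  L_I = P(low | comp) = 0.31
  L_II = P(low | comp) = 0.66
  L_III = P(low | comp) = 0.26
  L_IV = P(low | comp) = 0.41
Unnormalised posteriors:
  π_I·L_I = 0.25 × 0.31 = 0.0775
  π_II·L_II = 0.21 × 0.66 = 0.1386
  π_III·L_III = 0.16 × 0.26 = 0.0416
  π_IV·L_IV = 0.38 × 0.41 = 0.1558
Evidence: 0.0775 + 0.1386 + 0.0416 + 0.1558 = 0.4135
Responsibility of Component III: 0.0416 / 0.4135 ≈ 0.101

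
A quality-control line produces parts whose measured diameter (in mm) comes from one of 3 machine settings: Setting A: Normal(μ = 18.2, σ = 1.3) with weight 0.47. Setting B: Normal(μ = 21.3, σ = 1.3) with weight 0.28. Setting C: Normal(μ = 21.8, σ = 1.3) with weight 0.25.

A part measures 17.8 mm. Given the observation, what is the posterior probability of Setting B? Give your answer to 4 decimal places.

0.0163

The responsibility of component k is w_k f_k(x) divided by Σ_j w_j f_j(x).
Component likelihoods at x = 17.8 mm:
  L_A = (1/(1.3·√(2π)))·exp(−(17.8−18.2)²/(2·1.3²)) = 0.306879·exp(-0.04734) = 0.29269
  L_B = (1/(1.3·√(2π)))·exp(−(17.8−21.3)²/(2·1.3²)) = 0.306879·exp(-3.62426) = 0.00818409
  L_C = (1/(1.3·√(2π)))·exp(−(17.8−21.8)²/(2·1.3²)) = 0.306879·exp(-4.73373) = 0.00269858
Weight by the priors:
  w_A·L_A = 0.47 × 0.29269 = 0.137564
  w_B·L_B = 0.28 × 0.00818409 = 0.00229155
  w_C·L_C = 0.25 × 0.00269858 = 0.000674644
Marginal: 0.137564 + 0.00229155 + 0.000674644 = 0.140531
P(Setting B | the observation) ≈ 0.0163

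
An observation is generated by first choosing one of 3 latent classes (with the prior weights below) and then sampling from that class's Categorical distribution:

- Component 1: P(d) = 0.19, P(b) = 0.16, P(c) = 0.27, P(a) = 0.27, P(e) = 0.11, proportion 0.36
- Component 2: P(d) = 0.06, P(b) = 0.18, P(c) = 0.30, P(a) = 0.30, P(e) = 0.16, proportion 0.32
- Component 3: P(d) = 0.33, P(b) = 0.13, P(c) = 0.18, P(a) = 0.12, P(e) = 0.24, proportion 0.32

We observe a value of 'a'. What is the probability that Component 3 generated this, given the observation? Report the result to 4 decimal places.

Apply Bayes' rule: the posterior for each component is proportional to its prior times its likelihood at x.
Component likelihoods at x = 'a':
  p_1 = P(a | comp) = 0.27
  p_2 = P(a | comp) = 0.30
  p_3 = P(a | comp) = 0.12
Weight by the priors:
  P(Z=1)·p_1 = 0.36 × 0.27 = 0.0972
  P(Z=2)·p_2 = 0.32 × 0.3 = 0.096
  P(Z=3)·p_3 = 0.32 × 0.12 = 0.0384
Sum: 0.0972 + 0.096 + 0.0384 = 0.2316
So the posterior for Component 3 is 0.0384 / 0.2316 ≈ 0.1658.

0.1658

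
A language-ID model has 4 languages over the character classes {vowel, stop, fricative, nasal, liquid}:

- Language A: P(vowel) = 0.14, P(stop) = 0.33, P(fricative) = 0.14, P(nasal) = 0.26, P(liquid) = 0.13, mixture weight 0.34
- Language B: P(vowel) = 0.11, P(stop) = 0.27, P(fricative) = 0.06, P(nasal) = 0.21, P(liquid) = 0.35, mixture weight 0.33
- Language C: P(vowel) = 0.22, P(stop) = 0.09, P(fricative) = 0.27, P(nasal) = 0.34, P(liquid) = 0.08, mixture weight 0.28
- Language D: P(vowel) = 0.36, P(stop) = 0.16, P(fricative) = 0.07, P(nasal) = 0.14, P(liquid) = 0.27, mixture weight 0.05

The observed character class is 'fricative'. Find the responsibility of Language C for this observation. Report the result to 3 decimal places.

P(component k | x) = w_k·f_k(x) / marginal(x), where marginal(x) = Σ_j w_j·f_j(x).
Component likelihoods at x = 'fricative':
  p_A = P(fricative | comp) = 0.14
  p_B = P(fricative | comp) = 0.06
  p_C = P(fricative | comp) = 0.27
  p_D = P(fricative | comp) = 0.07
Multiply by the mixture weights:
  w_A·p_A = 0.34 × 0.14 = 0.0476
  w_B·p_B = 0.33 × 0.06 = 0.0198
  w_C·p_C = 0.28 × 0.27 = 0.0756
  w_D·p_D = 0.05 × 0.07 = 0.0035
Denominator: 0.0476 + 0.0198 + 0.0756 + 0.0035 = 0.1465
So the posterior for Language C is 0.0756 / 0.1465 ≈ 0.516.

0.516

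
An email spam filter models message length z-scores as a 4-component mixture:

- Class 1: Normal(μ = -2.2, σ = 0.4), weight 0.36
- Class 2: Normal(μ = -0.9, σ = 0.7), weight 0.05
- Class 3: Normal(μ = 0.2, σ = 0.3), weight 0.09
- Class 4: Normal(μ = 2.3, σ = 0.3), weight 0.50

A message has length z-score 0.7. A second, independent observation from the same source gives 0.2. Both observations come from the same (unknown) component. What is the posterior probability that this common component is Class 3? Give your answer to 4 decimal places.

By Bayes' theorem, P(k | x) = w_k f_k(x) / Σ_j w_j f_j(x).
Since both observations come from the same component, the likelihood for component k is f_k(x₁)·f_k(x₂).
  p_1 = [(1/(0.4·√(2π)))·exp(−(0.7−-2.2)²/(2·0.4²)) = 0.997356·exp(-26.28125) = 3.84634e-12] × [1.51897e-08] = 5.84249e-20
  p_2 = [(1/(0.7·√(2π)))·exp(−(0.7−-0.9)²/(2·0.7²)) = 0.569918·exp(-2.61224) = 0.0418147] × [0.165803] = 0.00693298
  p_3 = [(1/(0.3·√(2π)))·exp(−(0.7−0.2)²/(2·0.3²)) = 1.329808·exp(-1.38889) = 0.33159] × [1.32981] = 0.440952
  p_4 = [(1/(0.3·√(2π)))·exp(−(0.7−2.3)²/(2·0.3²)) = 1.329808·exp(-14.22222) = 8.85434e-07] × [3.04491e-11] = 2.69606e-17
Prior × likelihood for each component:
  w_1·p_1 = 0.36 × 5.84249e-20 = 2.10329e-20
  w_2·p_2 = 0.05 × 0.00693298 = 0.000346649
  w_3·p_3 = 0.09 × 0.440952 = 0.0396856
  w_4·p_4 = 0.50 × 2.69606e-17 = 1.34803e-17
Sum: 2.10329e-20 + 0.000346649 + 0.0396856 + 1.34803e-17 = 0.0400323
P(Class 3 | data) ≈ 0.9913

0.9913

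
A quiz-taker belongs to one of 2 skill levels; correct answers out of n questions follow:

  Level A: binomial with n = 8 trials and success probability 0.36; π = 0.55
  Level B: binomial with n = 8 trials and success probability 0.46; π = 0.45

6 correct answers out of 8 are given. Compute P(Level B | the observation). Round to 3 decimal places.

0.717

By Bayes' theorem, P(k | x) = P(Z=k) f_k(x) / Σ_j P(Z=j) f_j(x).
Component likelihoods at x = 6 correct answers out of 8:
  p_A = C(8,6)·0.36^6·0.64^2 = 28·0.00217678·0.4096 = 0.0249651
  p_B = C(8,6)·0.46^6·0.54^2 = 28·0.0094743·0.2916 = 0.0773557
Unnormalised posteriors:
  P(Z=A)·p_A = 0.55 × 0.0249651 = 0.0137308
  P(Z=B)·p_B = 0.45 × 0.0773557 = 0.0348101
Sum: 0.0137308 + 0.0348101 = 0.0485409
So the posterior for Level B is 0.0348101 / 0.0485409 ≈ 0.717.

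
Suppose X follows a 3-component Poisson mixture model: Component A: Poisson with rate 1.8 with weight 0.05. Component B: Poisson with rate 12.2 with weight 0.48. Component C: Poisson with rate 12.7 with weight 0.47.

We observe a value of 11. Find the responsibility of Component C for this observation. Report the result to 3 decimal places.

0.480

Apply Bayes' rule: the posterior for each component is proportional to its prior times its likelihood at x.
Evaluate each component's likelihood at the observed value:
  f_A = 2.66141e-06
  f_B = 0.112308
  f_C = 0.105961
Unnormalised posteriors:
  w_A·f_A = 0.05 × 2.66141e-06 = 1.3307e-07
  w_B·f_B = 0.48 × 0.112308 = 0.0539077
  w_C·f_C = 0.47 × 0.105961 = 0.0498016
Normaliser: 1.3307e-07 + 0.0539077 + 0.0498016 = 0.103709
P(Component C | 11) ≈ 0.480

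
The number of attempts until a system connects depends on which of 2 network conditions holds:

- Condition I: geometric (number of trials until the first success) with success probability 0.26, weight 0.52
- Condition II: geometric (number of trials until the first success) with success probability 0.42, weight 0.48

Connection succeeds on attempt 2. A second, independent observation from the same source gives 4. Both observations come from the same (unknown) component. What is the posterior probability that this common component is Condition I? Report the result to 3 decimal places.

Posterior ∝ prior × likelihood, so P(k | x) ∝ π_k f_k(x); normalise over all components.
Since both observations come from the same component, the likelihood for component k is f_k(x₁)·f_k(x₂).
  p_I = [0.1924] × [0.105358] = 0.0202709
  p_II = [0.2436] × [0.081947] = 0.0199623
Weight by the priors:
  π_I·p_I = 0.52 × 0.0202709 = 0.0105409
  π_II·p_II = 0.48 × 0.0199623 = 0.0095819
Marginal: 0.0105409 + 0.0095819 = 0.0201228
So the posterior for Condition I is 0.0105409 / 0.0201228 ≈ 0.524.

0.524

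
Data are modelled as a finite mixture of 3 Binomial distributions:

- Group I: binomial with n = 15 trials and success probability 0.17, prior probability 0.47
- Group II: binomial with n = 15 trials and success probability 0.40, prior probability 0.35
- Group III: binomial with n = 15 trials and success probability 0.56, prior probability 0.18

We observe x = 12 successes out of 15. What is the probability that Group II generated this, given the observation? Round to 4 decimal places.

0.0800

P(component k | x) = P(Z=k)·f_k(x) / marginal(x), where marginal(x) = Σ_j P(Z=j)·f_j(x).
Binomial probabilities:
  L_I = 1.51577e-07
  L_II = 0.00164886
  L_III = 0.036866
Unnormalised posteriors:
  P(Z=I)·L_I = 0.47 × 1.51577e-07 = 7.12411e-08
  P(Z=II)·L_II = 0.35 × 0.00164886 = 0.000577103
  P(Z=III)·L_III = 0.18 × 0.036866 = 0.00663588
Normaliser: 7.12411e-08 + 0.000577103 + 0.00663588 = 0.00721305
P(Group II | x) ≈ 0.0800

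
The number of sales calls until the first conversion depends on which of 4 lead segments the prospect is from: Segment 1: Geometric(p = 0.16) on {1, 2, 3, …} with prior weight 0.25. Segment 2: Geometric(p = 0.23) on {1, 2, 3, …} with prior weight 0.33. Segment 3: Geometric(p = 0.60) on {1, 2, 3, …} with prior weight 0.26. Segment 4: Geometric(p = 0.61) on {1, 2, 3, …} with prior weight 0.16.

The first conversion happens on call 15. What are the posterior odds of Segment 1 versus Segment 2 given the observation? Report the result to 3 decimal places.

1.782

Posterior odds = (π_i f_i(x)) / (π_j f_j(x)); the normalising sum cancels.
Geometric probabilities:
  p_1 = 0.0139325
  p_2 = 0.00592377
  p_3 = 1.61061e-06
  p_4 = 1.14877e-06
Posterior odds = (π_1·p_1) / (π_2·p_2) = (0.25·0.0139325) / (0.33·0.00592377) = 0.00348313 / 0.00195484 ≈ 1.782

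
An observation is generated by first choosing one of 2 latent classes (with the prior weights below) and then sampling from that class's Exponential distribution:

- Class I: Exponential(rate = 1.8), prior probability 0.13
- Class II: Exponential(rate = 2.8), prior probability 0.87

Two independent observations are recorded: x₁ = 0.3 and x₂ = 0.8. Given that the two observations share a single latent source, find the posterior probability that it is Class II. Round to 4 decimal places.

0.8435

P(component k | x) = P(Z=k)·f_k(x) / marginal(x), where marginal(x) = Σ_j P(Z=j)·f_j(x).
Since both observations come from the same component, the likelihood for component k is f_k(x₁)·f_k(x₂).
  f_I = [1.8·e^(−1.8·0.3) = 1.8·e^(−0.5400) = 1.04895] × [0.42647] = 0.447344
  f_II = [2.8·e^(−2.8·0.3) = 2.8·e^(−0.8400) = 1.20879] × [0.298084] = 0.360321
Unnormalised posteriors:
  P(Z=I)·f_I = 0.13 × 0.447344 = 0.0581548
  P(Z=II)·f_II = 0.87 × 0.360321 = 0.313479
Normaliser: 0.0581548 + 0.313479 = 0.371634
Responsibility of Class II: 0.313479 / 0.371634 ≈ 0.8435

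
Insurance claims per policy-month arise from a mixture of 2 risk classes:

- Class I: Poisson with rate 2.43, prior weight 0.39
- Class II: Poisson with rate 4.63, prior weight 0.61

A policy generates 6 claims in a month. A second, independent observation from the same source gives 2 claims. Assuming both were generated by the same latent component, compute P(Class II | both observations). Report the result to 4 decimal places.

0.7693

P(component k | x) = π_k·f_k(x) / marginal(x), where marginal(x) = Σ_j π_j·f_j(x).
Since both observations come from the same component, the likelihood for component k is f_k(x₁)·f_k(x₂).
  p_I = [e^(−2.43)·2.43^6/6! = 0.025175] × [0.259924] = 0.0065436
  p_II = [e^(−4.63)·4.63^6/6! = 0.133466] × [0.104556] = 0.0139546
Weight by the priors:
  π_I·p_I = 0.39 × 0.0065436 = 0.002552
  π_II·p_II = 0.61 × 0.0139546 = 0.00851233
Denominator: 0.002552 + 0.00851233 = 0.0110643
P(Class II | x₁,x₂) ≈ 0.7693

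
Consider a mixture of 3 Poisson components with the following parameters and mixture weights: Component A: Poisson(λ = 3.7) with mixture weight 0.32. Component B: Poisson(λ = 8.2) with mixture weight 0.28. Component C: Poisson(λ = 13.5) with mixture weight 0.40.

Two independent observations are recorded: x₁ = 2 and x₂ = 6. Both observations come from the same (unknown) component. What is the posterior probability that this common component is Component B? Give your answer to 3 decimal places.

The responsibility of component k is P(Z=k) f_k(x) divided by Σ_j P(Z=j) f_j(x).
Since both observations come from the same component, the likelihood for component k is f_k(x₁)·f_k(x₂).
  f_A = [e^(−3.7)·3.7^2/2! = 0.169233] × [0.0881025] = 0.0149098
  f_B = [e^(−8.2)·8.2^2/2! = 0.00923385] × [0.115967] = 0.00107083
  f_C = [e^(−13.5)·13.5^2/2! = 0.000124929] × [0.0115264] = 1.43998e-06
Unnormalised posteriors:
  P(Z=A)·f_A = 0.32 × 0.0149098 = 0.00477114
  P(Z=B)·f_B = 0.28 × 0.00107083 = 0.000299831
  P(Z=C)·f_C = 0.40 × 1.43998e-06 = 5.75992e-07
Marginal: 0.00477114 + 0.000299831 + 5.75992e-07 = 0.00507155
So the posterior for Component B is 0.000299831 / 0.00507155 ≈ 0.059.

0.059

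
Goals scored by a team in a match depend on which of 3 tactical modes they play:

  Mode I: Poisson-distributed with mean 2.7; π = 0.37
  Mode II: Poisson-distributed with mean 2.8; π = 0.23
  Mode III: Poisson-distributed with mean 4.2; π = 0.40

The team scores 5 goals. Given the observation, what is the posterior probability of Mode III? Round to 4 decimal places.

P(component k | x) = π_k·f_k(x) / marginal(x), where marginal(x) = Σ_j π_j·f_j(x).
Poisson probabilities:
  L_I = 0.0803605
  L_II = 0.0872136
  L_III = 0.163316
Multiply by the mixture weights:
  π_I·L_I = 0.37 × 0.0803605 = 0.0297334
  π_II·L_II = 0.23 × 0.0872136 = 0.0200591
  π_III·L_III = 0.40 × 0.163316 = 0.0653263
Denominator: 0.0297334 + 0.0200591 + 0.0653263 = 0.115119
Responsibility of Mode III: 0.0653263 / 0.115119 ≈ 0.5675

0.5675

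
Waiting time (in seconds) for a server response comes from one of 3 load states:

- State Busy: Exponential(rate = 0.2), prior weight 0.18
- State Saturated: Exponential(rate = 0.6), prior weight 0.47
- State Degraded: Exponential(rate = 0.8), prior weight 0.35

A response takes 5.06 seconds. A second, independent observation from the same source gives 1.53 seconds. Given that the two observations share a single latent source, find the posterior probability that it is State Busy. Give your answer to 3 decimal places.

Apply Bayes' rule: the posterior for each component is proportional to its prior times its likelihood at x.
Since both observations come from the same component, the likelihood for component k is f_k(x₁)·f_k(x₂).
  L_Busy = [0.0726983] × [0.147277] = 0.0107068
  L_Saturated = [0.028816] × [0.23959] = 0.00690402
  L_Degraded = [0.0139658] × [0.235241] = 0.00328533
Unnormalised posteriors:
  π_Busy·L_Busy = 0.18 × 0.0107068 = 0.00192722
  π_Saturated·L_Saturated = 0.47 × 0.00690402 = 0.00324489
  π_Degraded·L_Degraded = 0.35 × 0.00328533 = 0.00114987
Marginal: 0.00192722 + 0.00324489 + 0.00114987 = 0.00632198
So the posterior for State Busy is 0.00192722 / 0.00632198 ≈ 0.305.

0.305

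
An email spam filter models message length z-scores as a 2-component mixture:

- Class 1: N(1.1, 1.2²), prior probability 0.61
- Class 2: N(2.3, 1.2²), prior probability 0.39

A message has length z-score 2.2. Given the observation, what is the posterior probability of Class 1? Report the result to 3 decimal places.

0.508

Posterior ∝ prior × likelihood, so P(k | x) ∝ P(Z=k) f_k(x); normalise over all components.
Normal densities:
  f_1 = 0.218406
  f_2 = 0.3313
Prior × likelihood for each component:
  P(Z=1)·f_1 = 0.61 × 0.218406 = 0.133228
  P(Z=2)·f_2 = 0.39 × 0.3313 = 0.129207
Evidence: 0.133228 + 0.129207 = 0.262435
P(Class 1 | data) = 0.133228 / 0.262435 ≈ 0.508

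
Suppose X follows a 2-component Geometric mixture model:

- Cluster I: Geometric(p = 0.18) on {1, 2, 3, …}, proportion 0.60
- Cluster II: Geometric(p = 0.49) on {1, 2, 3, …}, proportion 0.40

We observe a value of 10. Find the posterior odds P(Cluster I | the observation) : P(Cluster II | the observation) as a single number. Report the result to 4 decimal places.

39.5695

The posterior odds equal the prior odds times the likelihood ratio: (π_i/π_j)·(f_i(x)/f_j(x)).
Evaluate each component's likelihood at the observed value:
  L_I = 0.0301715
  L_II = 0.00114374
Posterior odds = (π_I·L_I) / (π_II·L_II) = (0.60·0.0301715) / (0.40·0.00114374) = 0.0181029 / 0.000457496 ≈ 39.5695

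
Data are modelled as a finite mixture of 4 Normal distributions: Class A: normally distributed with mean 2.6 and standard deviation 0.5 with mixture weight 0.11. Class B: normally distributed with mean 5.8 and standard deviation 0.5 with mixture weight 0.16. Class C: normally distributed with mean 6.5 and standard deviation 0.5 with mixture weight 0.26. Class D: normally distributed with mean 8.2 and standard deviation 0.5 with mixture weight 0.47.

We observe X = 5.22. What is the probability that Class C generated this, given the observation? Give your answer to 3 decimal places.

0.107

P(component k | x) = P(Z=k)·f_k(x) / marginal(x), where marginal(x) = Σ_j P(Z=j)·f_j(x).
Normal densities:
  L_A = (1/(0.5·√(2π)))·exp(−(5.22−2.6)²/(2·0.5²)) = 0.797885·exp(-13.72880) = 8.70158e-07
  L_B = (1/(0.5·√(2π)))·exp(−(5.22−5.8)²/(2·0.5²)) = 0.797885·exp(-0.67280) = 0.407143
  L_C = (1/(0.5·√(2π)))·exp(−(5.22−6.5)²/(2·0.5²)) = 0.797885·exp(-3.27680) = 0.0301192
  L_D = (1/(0.5·√(2π)))·exp(−(5.22−8.2)²/(2·0.5²)) = 0.797885·exp(-17.76080) = 1.54356e-08
Multiply by the mixture weights:
  P(Z=A)·L_A = 0.11 × 8.70158e-07 = 9.57173e-08
  P(Z=B)·L_B = 0.16 × 0.407143 = 0.0651428
  P(Z=C)·L_C = 0.26 × 0.0301192 = 0.007831
  P(Z=D)·L_D = 0.47 × 1.54356e-08 = 7.25472e-09
Evidence: 9.57173e-08 + 0.0651428 + 0.007831 + 7.25472e-09 = 0.0729739
So the posterior for Class C is 0.007831 / 0.0729739 ≈ 0.107.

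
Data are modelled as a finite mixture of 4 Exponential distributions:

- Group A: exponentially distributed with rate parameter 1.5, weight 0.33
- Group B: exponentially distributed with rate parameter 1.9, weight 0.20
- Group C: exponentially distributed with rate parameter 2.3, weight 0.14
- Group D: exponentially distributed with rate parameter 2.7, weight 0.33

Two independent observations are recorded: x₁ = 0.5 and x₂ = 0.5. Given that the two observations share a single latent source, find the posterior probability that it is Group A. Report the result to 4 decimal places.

0.3251

P(component k | x) = w_k·f_k(x) / marginal(x), where marginal(x) = Σ_j w_j·f_j(x).
Since both observations come from the same component, the likelihood for component k is f_k(x₁)·f_k(x₂).
  f_A = [1.5·e^(−1.5·0.5) = 1.5·e^(−0.7500) = 0.70855] × [0.70855] = 0.502043
  f_B = [1.9·e^(−1.9·0.5) = 1.9·e^(−0.9500) = 0.734808] × [0.734808] = 0.539943
  f_C = [2.3·e^(−2.3·0.5) = 2.3·e^(−1.1500) = 0.728265] × [0.728265] = 0.530369
  f_D = [2.7·e^(−2.7·0.5) = 2.7·e^(−1.3500) = 0.699949] × [0.699949] = 0.489928
Unnormalised posteriors:
  w_A·f_A = 0.33 × 0.502043 = 0.165674
  w_B·f_B = 0.20 × 0.539943 = 0.107989
  w_C·f_C = 0.14 × 0.530369 = 0.0742517
  w_D·f_D = 0.33 × 0.489928 = 0.161676
Normaliser: 0.165674 + 0.107989 + 0.0742517 + 0.161676 = 0.509591
Responsibility of Group A: 0.165674 / 0.509591 ≈ 0.3251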